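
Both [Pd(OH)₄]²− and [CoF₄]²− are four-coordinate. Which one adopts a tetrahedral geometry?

[CoF₄]²−

For [Pd(OH)₄]²−: Each hydroxide is −1; balancing the −2 overall charge requires Pd(II). Group 10 minus oxidation state 2 gives a d⁸ configuration. A 4d d⁸ ion has a large crystal-field splitting; square planar leaves the high-energy d_{x²−y²} orbital empty and maximises CFSE. → square planar.
For [CoF₄]²−: Ligand charges: each fluoride is −1. With an overall charge of −2 the cobalt centre must be in the +2 oxidation state. Cobalt is a group-9 element; Co(II) is therefore d⁷. For a high-spin 3d d⁷ ion with weak-field ligands the small Δₜ gives little square-planar CFSE advantage, so four ligands adopt the sterically favoured tetrahedral geometry. → tetrahedral.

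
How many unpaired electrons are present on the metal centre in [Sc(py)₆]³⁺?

Ligand charges: pyridine is neutral. With an overall charge of +3 the scandium centre must be in the +3 oxidation state.
Scandium is a group-3 element; Sc(III) is therefore d⁰.
In an octahedral field the d⁰ configuration is t₂g⁰e_g⁰, giving 0 unpaired electrons.

0 unpaired electrons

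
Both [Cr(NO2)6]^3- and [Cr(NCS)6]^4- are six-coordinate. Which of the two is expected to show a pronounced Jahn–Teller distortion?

[Cr(NO2)6]^3-: Summing ligand charges against the −3 overall charge gives an oxidation state of +3 for chromium. Group 6 minus oxidation state 3 gives a d³ configuration. The d³ configuration leaves the e_g set evenly filled (or empty) — no strong Jahn–Teller driving force.
[Cr(NCS)6]^4-: Ligand charges: each isothiocyanate is −1. With an overall charge of −4 the chromium centre must be in the +2 oxidation state. Chromium is a group-6 element; Cr(II) is therefore d⁴. Isothiocyanate is a weak-field ligand for a first-row metal, so the complex is high-spin. The t₂g³e_g¹ (high-spin) configuration has an unevenly filled e_g set; the Jahn–Teller theorem predicts a tetragonal distortion (typically axial elongation) to lift the degeneracy.

[Cr(NCS)6]^4-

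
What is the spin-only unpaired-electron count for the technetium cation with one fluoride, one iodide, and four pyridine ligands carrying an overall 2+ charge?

Summing ligand charges against the +2 overall charge gives an oxidation state of +4 for technetium.
Technetium is a group-7 element; Tc(IV) is therefore d³.
In an octahedral field the d³ configuration is t₂g³e_g⁰ (only one arrangement possible), giving 3 unpaired electrons.

3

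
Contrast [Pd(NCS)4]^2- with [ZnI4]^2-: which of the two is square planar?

For [Pd(NCS)4]^2-: Each isothiocyanate is −1; balancing the −2 overall charge requires Pd(II). Pd sits in group 10, so the d-electron count is 10 − 2 = 8. A 4d d⁸ ion has a large crystal-field splitting; square planar leaves the high-energy d_{x²−y²} orbital empty and maximises CFSE. → square planar.
For [ZnI4]^2-: Each iodide is −1; balancing the −2 overall charge requires Zn(II). Zinc is a group-12 element; Zn(II) is therefore d¹⁰. A d¹⁰ ion has no crystal-field stabilisation preference between square planar and tetrahedral, so four ligands adopt the sterically favoured tetrahedral geometry. → tetrahedral.

[Pd(NCS)4]^2-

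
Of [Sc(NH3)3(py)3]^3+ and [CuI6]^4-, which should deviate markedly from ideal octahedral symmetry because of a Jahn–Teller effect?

[CuI6]^4-

[Sc(NH3)3(py)3]^3+: Ammonia is neutral; pyridine is neutral; balancing the +3 overall charge requires Sc(III). Sc sits in group 3, so the d-electron count is 3 − 3 = 0. The d⁰ configuration leaves the e_g set evenly filled (or empty) — no strong Jahn–Teller driving force.
[CuI6]^4-: Each iodide is −1; balancing the −4 overall charge requires Cu(II). Group 11 minus oxidation state 2 gives a d⁹ configuration. The t₂g⁶e_g³ configuration has an unevenly filled e_g set; the Jahn–Teller theorem predicts a tetragonal distortion (typically axial elongation) to lift the degeneracy.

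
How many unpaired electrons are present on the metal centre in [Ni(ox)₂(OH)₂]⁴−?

2 unpaired electrons

Summing ligand charges against the −4 overall charge gives an oxidation state of +2 for nickel.
Ni sits in group 10, so the d-electron count is 10 − 2 = 8.
Counting donor atoms: 2×oxalate (bidentate) → 4 donors; 2×hydroxide (monodentate) → 2 donors. Coordination number = 6.
In an octahedral field the d⁸ configuration is t₂g⁶e_g² (only one arrangement possible), giving 2 unpaired electrons.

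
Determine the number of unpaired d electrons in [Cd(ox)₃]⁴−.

Ligand charges: each oxalate is −2. With an overall charge of −4 the cadmium centre must be in the +2 oxidation state.
Group 12 minus oxidation state 2 gives a d¹⁰ configuration.
Counting donor atoms: 3×oxalate (bidentate) → 6 donors. Coordination number = 6.
In an octahedral field the d¹⁰ configuration is t₂g⁶e_g⁴, giving 0 unpaired electrons.

0 unpaired electrons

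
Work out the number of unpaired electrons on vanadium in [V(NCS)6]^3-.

Ligand charges: each isothiocyanate is −1. With an overall charge of −3 the vanadium centre must be in the +3 oxidation state.
Vanadium is a group-5 element; V(III) is therefore d².
In an octahedral field the d² configuration is t₂g²e_g⁰ (only one arrangement possible), giving 2 unpaired electrons.

2 unpaired electrons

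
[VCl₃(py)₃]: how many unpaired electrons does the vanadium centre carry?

Summing ligand charges against the 0 overall charge gives an oxidation state of +3 for vanadium.
V sits in group 5, so the d-electron count is 5 − 3 = 2.
In an octahedral field the d² configuration is t₂g²e_g⁰ (only one arrangement possible), giving 2 unpaired electrons.

2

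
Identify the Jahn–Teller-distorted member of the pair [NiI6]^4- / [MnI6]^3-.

[NiI6]^4-: Each iodide is −1; balancing the −4 overall charge requires Ni(II). Group 10 minus oxidation state 2 gives a d⁸ configuration. The d⁸ configuration leaves the e_g set evenly filled (or empty) — no strong Jahn–Teller driving force.
[MnI6]^3-: Ligand charges: each iodide is −1. With an overall charge of −3 the manganese centre must be in the +3 oxidation state. Manganese is a group-7 element; Mn(III) is therefore d⁴. Iodide is a weak-field ligand for a first-row metal, so the complex is high-spin. The t₂g³e_g¹ (high-spin) configuration has an unevenly filled e_g set; the Jahn–Teller theorem predicts a tetragonal distortion (typically axial elongation) to lift the degeneracy.

[MnI6]^3-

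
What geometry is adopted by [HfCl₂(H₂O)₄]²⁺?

octahedral

Each chloride is −1; water is neutral; balancing the +2 overall charge requires Hf(IV).
Group 4 minus oxidation state 4 gives a d⁰ configuration.
With 6 monodentate ligands the coordination number is 6.
Six donors around a single metal centre give an octahedral coordination sphere.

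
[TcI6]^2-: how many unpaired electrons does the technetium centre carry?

Each iodide is −1; balancing the −2 overall charge requires Tc(IV).
Tc sits in group 7, so the d-electron count is 7 − 4 = 3.
In an octahedral field the d³ configuration is t₂g³e_g⁰ (only one arrangement possible), giving 3 unpaired electrons.

3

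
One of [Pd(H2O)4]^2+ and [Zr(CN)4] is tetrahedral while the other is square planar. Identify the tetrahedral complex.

[Zr(CN)4]

For [Pd(H2O)4]^2+: Water is neutral; balancing the +2 overall charge requires Pd(II). Group 10 minus oxidation state 2 gives a d⁸ configuration. A 4d d⁸ ion has a large crystal-field splitting; square planar leaves the high-energy d_{x²−y²} orbital empty and maximises CFSE. → square planar.
For [Zr(CN)4]: Summing ligand charges against the 0 overall charge gives an oxidation state of +4 for zirconium. Zirconium is a group-4 element; Zr(IV) is therefore d⁰. A d⁰ ion has no crystal-field stabilisation preference between square planar and tetrahedral, so four ligands adopt the sterically favoured tetrahedral geometry. → tetrahedral.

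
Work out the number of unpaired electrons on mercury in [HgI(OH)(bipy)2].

0

Ligand charges: each iodide is −1; each hydroxide is −1; 2,2′-bipyridine is neutral. With an overall charge of 0 the mercury centre must be in the +2 oxidation state.
Group 12 minus oxidation state 2 gives a d¹⁰ configuration.
Counting donor atoms: 1×iodide (monodentate) → 1 donor; 1×hydroxide (monodentate) → 1 donor; 2×2,2′-bipyridine (bidentate) → 4 donors. Coordination number = 6.
In an octahedral field the d¹⁰ configuration is t₂g⁶e_g⁴, giving 0 unpaired electrons.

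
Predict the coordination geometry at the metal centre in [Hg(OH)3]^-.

trigonal planar

Each hydroxide is −1; balancing the −1 overall charge requires Hg(II).
Group 12 minus oxidation state 2 gives a d¹⁰ configuration.
Coordination number: 3.
Three ligands around a d¹⁰ centre minimise repulsion in a trigonal-planar arrangement.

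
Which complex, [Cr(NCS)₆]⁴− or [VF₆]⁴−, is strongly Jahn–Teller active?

[Cr(NCS)₆]⁴−: Each isothiocyanate is −1; balancing the −4 overall charge requires Cr(II). Cr sits in group 6, so the d-electron count is 6 − 2 = 4. Isothiocyanate is a weak-field ligand for a first-row metal, so the complex is high-spin. The t₂g³e_g¹ (high-spin) configuration has an unevenly filled e_g set; the Jahn–Teller theorem predicts a tetragonal distortion (typically axial elongation) to lift the degeneracy.
[VF₆]⁴−: Each fluoride is −1; balancing the −4 overall charge requires V(II). V sits in group 5, so the d-electron count is 5 − 2 = 3. The d³ configuration leaves the e_g set evenly filled (or empty) — no strong Jahn–Teller driving force.

[Cr(NCS)₆]⁴−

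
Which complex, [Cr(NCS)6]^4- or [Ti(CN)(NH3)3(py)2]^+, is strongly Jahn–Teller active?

[Cr(NCS)6]^4-

[Cr(NCS)6]^4-: Ligand charges: each isothiocyanate is −1. With an overall charge of −4 the chromium centre must be in the +2 oxidation state. Cr sits in group 6, so the d-electron count is 6 − 2 = 4. Isothiocyanate is a weak-field ligand for a first-row metal, so the complex is high-spin. The t₂g³e_g¹ (high-spin) configuration has an unevenly filled e_g set; the Jahn–Teller theorem predicts a tetragonal distortion (typically axial elongation) to lift the degeneracy.
[Ti(CN)(NH3)3(py)2]^+: Ligand charges: each cyanide is −1; ammonia is neutral; pyridine is neutral. With an overall charge of +1 the titanium centre must be in the +2 oxidation state. Titanium is a group-4 element; Ti(II) is therefore d². The d² configuration leaves the e_g set evenly filled (or empty) — no strong Jahn–Teller driving force.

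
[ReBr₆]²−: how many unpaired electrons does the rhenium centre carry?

3 unpaired electrons

Summing ligand charges against the −2 overall charge gives an oxidation state of +4 for rhenium.
Re sits in group 7, so the d-electron count is 7 − 4 = 3.
In an octahedral field the d³ configuration is t₂g³e_g⁰ (only one arrangement possible), giving 3 unpaired electrons.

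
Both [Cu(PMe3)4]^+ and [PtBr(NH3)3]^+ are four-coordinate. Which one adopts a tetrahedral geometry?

[Cu(PMe3)4]^+

For [Cu(PMe3)4]^+: Ligand charges: trimethylphosphine is neutral. With an overall charge of +1 the copper centre must be in the +1 oxidation state. Cu sits in group 11, so the d-electron count is 11 − 1 = 10. A d¹⁰ ion has no crystal-field stabilisation preference between square planar and tetrahedral, so four ligands adopt the sterically favoured tetrahedral geometry. → tetrahedral.
For [PtBr(NH3)3]^+: Summing ligand charges against the +1 overall charge gives an oxidation state of +2 for platinum. Group 10 minus oxidation state 2 gives a d⁸ configuration. A 5d d⁸ ion has a large crystal-field splitting; square planar leaves the high-energy d_{x²−y²} orbital empty and maximises CFSE. → square planar.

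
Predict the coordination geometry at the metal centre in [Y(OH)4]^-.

Summing ligand charges against the −1 overall charge gives an oxidation state of +3 for yttrium.
Yttrium is a group-3 element; Y(III) is therefore d⁰.
With 4 monodentate ligands the coordination number is 4.
A d⁰ ion has no crystal-field stabilisation preference between square planar and tetrahedral, so four ligands adopt the sterically favoured tetrahedral geometry.

tetrahedral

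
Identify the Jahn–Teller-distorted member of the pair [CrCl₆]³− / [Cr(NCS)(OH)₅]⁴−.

[CrCl₆]³−: Summing ligand charges against the −3 overall charge gives an oxidation state of +3 for chromium. Cr sits in group 6, so the d-electron count is 6 − 3 = 3. The d³ configuration leaves the e_g set evenly filled (or empty) — no strong Jahn–Teller driving force.
[Cr(NCS)(OH)₅]⁴−: Ligand charges: each isothiocyanate is −1; each hydroxide is −1. With an overall charge of −4 the chromium centre must be in the +2 oxidation state. Group 6 minus oxidation state 2 gives a d⁴ configuration. Hydroxide and isothiocyanate are weak-field ligands for a first-row metal, so the complex is high-spin. The t₂g³e_g¹ (high-spin) configuration has an unevenly filled e_g set; the Jahn–Teller theorem predicts a tetragonal distortion (typically axial elongation) to lift the degeneracy.

[Cr(NCS)(OH)₅]⁴−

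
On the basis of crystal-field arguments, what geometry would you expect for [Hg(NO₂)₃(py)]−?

tetrahedral

Summing ligand charges against the −1 overall charge gives an oxidation state of +2 for mercury.
Group 12 minus oxidation state 2 gives a d¹⁰ configuration.
Coordination number: 4.
A d¹⁰ ion has no crystal-field stabilisation preference between square planar and tetrahedral, so four ligands adopt the sterically favoured tetrahedral geometry.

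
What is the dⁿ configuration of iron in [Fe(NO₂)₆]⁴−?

Summing ligand charges against the −4 overall charge gives an oxidation state of +2 for iron.
Iron is a group-8 element; Fe(II) is therefore d⁶.

d⁶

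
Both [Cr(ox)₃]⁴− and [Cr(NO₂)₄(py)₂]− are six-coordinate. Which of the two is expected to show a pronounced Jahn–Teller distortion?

[Cr(ox)₃]⁴−: Ligand charges: each oxalate is −2. With an overall charge of −4 the chromium centre must be in the +2 oxidation state. Chromium is a group-6 element; Cr(II) is therefore d⁴. Oxalate is a weak-field ligand for a first-row metal, so the complex is high-spin. The t₂g³e_g¹ (high-spin) configuration has an unevenly filled e_g set; the Jahn–Teller theorem predicts a tetragonal distortion (typically axial elongation) to lift the degeneracy.
[Cr(NO₂)₄(py)₂]−: Summing ligand charges against the −1 overall charge gives an oxidation state of +3 for chromium. Cr sits in group 6, so the d-electron count is 6 − 3 = 3. The d³ configuration leaves the e_g set evenly filled (or empty) — no strong Jahn–Teller driving force.

[Cr(ox)₃]⁴−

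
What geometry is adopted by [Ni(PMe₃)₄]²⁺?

Ligand charges: trimethylphosphine is neutral. With an overall charge of +2 the nickel centre must be in the +2 oxidation state.
Group 10 minus oxidation state 2 gives a d⁸ configuration.
With 4 monodentate ligands the coordination number is 4.
Trimethylphosphine is a strong-field ligand (high in the spectrochemical series).
A 3d d⁸ ion with strong-field ligands gains enough CFSE to favour square planar over tetrahedral.

square planar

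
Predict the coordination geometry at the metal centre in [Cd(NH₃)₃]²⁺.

Ligand charges: ammonia is neutral. With an overall charge of +2 the cadmium centre must be in the +2 oxidation state.
Group 12 minus oxidation state 2 gives a d¹⁰ configuration.
With 3 monodentate ligands the coordination number is 3.
Three ligands around a d¹⁰ centre minimise repulsion in a trigonal-planar arrangement.

trigonal planar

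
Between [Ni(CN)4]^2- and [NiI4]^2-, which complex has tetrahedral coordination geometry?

For [Ni(CN)4]^2-: Each cyanide is −1; balancing the −2 overall charge requires Ni(II). Nickel is a group-10 element; Ni(II) is therefore d⁸. Cyanide is a strong-field ligand (high in the spectrochemical series). A 3d d⁸ ion with strong-field ligands gains enough CFSE to favour square planar over tetrahedral. → square planar.
For [NiI4]^2-: Ligand charges: each iodide is −1. With an overall charge of −2 the nickel centre must be in the +2 oxidation state. Group 10 minus oxidation state 2 gives a d⁸ configuration. Iodide is a weak-field ligand. With weak-field ligands the CFSE gain from square planar is small, so a 3d d⁸ ion takes the sterically preferred tetrahedral geometry. → tetrahedral.

[NiI4]^2-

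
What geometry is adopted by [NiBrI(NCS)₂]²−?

tetrahedral

Summing ligand charges against the −2 overall charge gives an oxidation state of +2 for nickel.
Group 10 minus oxidation state 2 gives a d⁸ configuration.
Coordination number: 4.
Bromide, iodide, and isothiocyanate are weak-field ligands.
With weak-field ligands the CFSE gain from square planar is small, so a 3d d⁸ ion takes the sterically preferred tetrahedral geometry.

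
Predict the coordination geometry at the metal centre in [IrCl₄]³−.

square planar

Ligand charges: each chloride is −1. With an overall charge of −3 the iridium centre must be in the +1 oxidation state.
Ir sits in group 9, so the d-electron count is 9 − 1 = 8.
Coordination number: 4.
A 5d d⁸ ion has a large crystal-field splitting; square planar leaves the high-energy d_{x²−y²} orbital empty and maximises CFSE.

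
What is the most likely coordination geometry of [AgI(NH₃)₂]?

Summing ligand charges against the 0 overall charge gives an oxidation state of +1 for silver.
Silver is a group-11 element; Ag(I) is therefore d¹⁰.
Coordination number: 3.
Three ligands around a d¹⁰ centre minimise repulsion in a trigonal-planar arrangement.

trigonal planar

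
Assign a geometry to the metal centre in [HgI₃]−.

Each iodide is −1; balancing the −1 overall charge requires Hg(II).
Mercury is a group-12 element; Hg(II) is therefore d¹⁰.
With 3 monodentate ligands the coordination number is 3.
Three ligands around a d¹⁰ centre minimise repulsion in a trigonal-planar arrangement.

trigonal planar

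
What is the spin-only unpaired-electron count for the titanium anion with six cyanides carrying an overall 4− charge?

Summing ligand charges against the −4 overall charge gives an oxidation state of +2 for titanium.
Ti sits in group 4, so the d-electron count is 4 − 2 = 2.
In an octahedral field the d² configuration is t₂g²e_g⁰ (only one arrangement possible), giving 2 unpaired electrons.

2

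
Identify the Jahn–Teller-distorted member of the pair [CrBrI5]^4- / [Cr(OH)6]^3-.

[CrBrI5]^4-: Summing ligand charges against the −4 overall charge gives an oxidation state of +2 for chromium. Group 6 minus oxidation state 2 gives a d⁴ configuration. Bromide and iodide are weak-field ligands for a first-row metal, so the complex is high-spin. The t₂g³e_g¹ (high-spin) configuration has an unevenly filled e_g set; the Jahn–Teller theorem predicts a tetragonal distortion (typically axial elongation) to lift the degeneracy.
[Cr(OH)6]^3-: Each hydroxide is −1; balancing the −3 overall charge requires Cr(III). Cr sits in group 6, so the d-electron count is 6 − 3 = 3. The d³ configuration leaves the e_g set evenly filled (or empty) — no strong Jahn–Teller driving force.

[CrBrI5]^4-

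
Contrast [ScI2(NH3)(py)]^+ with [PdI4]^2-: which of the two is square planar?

For [ScI2(NH3)(py)]^+: Ligand charges: each iodide is −1; ammonia is neutral; pyridine is neutral. With an overall charge of +1 the scandium centre must be in the +3 oxidation state. Scandium is a group-3 element; Sc(III) is therefore d⁰. A d⁰ ion has no crystal-field stabilisation preference between square planar and tetrahedral, so four ligands adopt the sterically favoured tetrahedral geometry. → tetrahedral.
For [PdI4]^2-: Ligand charges: each iodide is −1. With an overall charge of −2 the palladium centre must be in the +2 oxidation state. Palladium is a group-10 element; Pd(II) is therefore d⁸. A 4d d⁸ ion has a large crystal-field splitting; square planar leaves the high-energy d_{x²−y²} orbital empty and maximises CFSE. → square planar.

[PdI4]^2-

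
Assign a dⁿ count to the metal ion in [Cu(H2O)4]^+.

Summing ligand charges against the +1 overall charge gives an oxidation state of +1 for copper.
Copper is a group-11 element; Cu(I) is therefore d¹⁰.

d¹⁰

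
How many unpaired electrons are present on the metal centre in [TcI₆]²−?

Ligand charges: each iodide is −1. With an overall charge of −2 the technetium centre must be in the +4 oxidation state.
Technetium is a group-7 element; Tc(IV) is therefore d³.
In an octahedral field the d³ configuration is t₂g³e_g⁰ (only one arrangement possible), giving 3 unpaired electrons.

3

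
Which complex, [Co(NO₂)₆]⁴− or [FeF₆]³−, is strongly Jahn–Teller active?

[Co(NO₂)₆]⁴−

[Co(NO₂)₆]⁴−: Each nitro (N-bound nitrite) is −1; balancing the −4 overall charge requires Co(II). Group 9 minus oxidation state 2 gives a d⁷ configuration. Nitro (N-bound nitrite) is a strong-field ligand (high in the spectrochemical series) for a first-row metal, so the complex is low-spin. The t₂g⁶e_g¹ (low-spin) configuration has an unevenly filled e_g set; the Jahn–Teller theorem predicts a tetragonal distortion (typically axial elongation) to lift the degeneracy.
[FeF₆]³−: Summing ligand charges against the −3 overall charge gives an oxidation state of +3 for iron. Iron is a group-8 element; Fe(III) is therefore d⁵. Fluoride is a weak-field ligand for a first-row metal, so the complex is high-spin. The d⁵ configuration leaves the e_g set evenly filled (or empty) — no strong Jahn–Teller driving force.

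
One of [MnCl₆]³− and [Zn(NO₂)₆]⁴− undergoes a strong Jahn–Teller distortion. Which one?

[MnCl₆]³−: Summing ligand charges against the −3 overall charge gives an oxidation state of +3 for manganese. Group 7 minus oxidation state 3 gives a d⁴ configuration. Chloride is a weak-field ligand for a first-row metal, so the complex is high-spin. The t₂g³e_g¹ (high-spin) configuration has an unevenly filled e_g set; the Jahn–Teller theorem predicts a tetragonal distortion (typically axial elongation) to lift the degeneracy.
[Zn(NO₂)₆]⁴−: Ligand charges: each nitro (N-bound nitrite) is −1. With an overall charge of −4 the zinc centre must be in the +2 oxidation state. Zinc is a group-12 element; Zn(II) is therefore d¹⁰. The d¹⁰ configuration leaves the e_g set evenly filled (or empty) — no strong Jahn–Teller driving force.

[MnCl₆]³−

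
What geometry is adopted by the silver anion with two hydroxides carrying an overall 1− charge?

linear

Each hydroxide is −1; balancing the −1 overall charge requires Ag(I).
Group 11 minus oxidation state 1 gives a d¹⁰ configuration.
Coordination number: 2.
A d¹⁰ ion with only two ligands adopts a linear arrangement (sp hybridisation; no CFSE preference).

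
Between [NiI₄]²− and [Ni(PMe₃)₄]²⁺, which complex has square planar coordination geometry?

[Ni(PMe₃)₄]²⁺

For [NiI₄]²−: Each iodide is −1; balancing the −2 overall charge requires Ni(II). Group 10 minus oxidation state 2 gives a d⁸ configuration. Iodide is a weak-field ligand. With weak-field ligands the CFSE gain from square planar is small, so a 3d d⁸ ion takes the sterically preferred tetrahedral geometry. → tetrahedral.
For [Ni(PMe₃)₄]²⁺: Summing ligand charges against the +2 overall charge gives an oxidation state of +2 for nickel. Nickel is a group-10 element; Ni(II) is therefore d⁸. Trimethylphosphine is a strong-field ligand (high in the spectrochemical series). A 3d d⁸ ion with strong-field ligands gains enough CFSE to favour square planar over tetrahedral. → square planar.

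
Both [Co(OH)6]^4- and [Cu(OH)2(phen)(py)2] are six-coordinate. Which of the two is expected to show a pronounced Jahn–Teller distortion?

[Co(OH)6]^4-: Each hydroxide is −1; balancing the −4 overall charge requires Co(II). Cobalt is a group-9 element; Co(II) is therefore d⁷. Hydroxide is a weak-field ligand for a first-row metal, so the complex is high-spin. The d⁷ configuration leaves the e_g set evenly filled (or empty) — no strong Jahn–Teller driving force.
[Cu(OH)2(phen)(py)2]: Each hydroxide is −1; 1,10-phenanthroline is neutral; pyridine is neutral; balancing the 0 overall charge requires Cu(II). Group 11 minus oxidation state 2 gives a d⁹ configuration. The t₂g⁶e_g³ configuration has an unevenly filled e_g set; the Jahn–Teller theorem predicts a tetragonal distortion (typically axial elongation) to lift the degeneracy.

[Cu(OH)2(phen)(py)2]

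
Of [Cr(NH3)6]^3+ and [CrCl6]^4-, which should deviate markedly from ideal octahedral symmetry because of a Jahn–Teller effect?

[CrCl6]^4-

[Cr(NH3)6]^3+: Ammonia is neutral; balancing the +3 overall charge requires Cr(III). Cr sits in group 6, so the d-electron count is 6 − 3 = 3. The d³ configuration leaves the e_g set evenly filled (or empty) — no strong Jahn–Teller driving force.
[CrCl6]^4-: Ligand charges: each chloride is −1. With an overall charge of −4 the chromium centre must be in the +2 oxidation state. Chromium is a group-6 element; Cr(II) is therefore d⁴. Chloride is a weak-field ligand for a first-row metal, so the complex is high-spin. The t₂g³e_g¹ (high-spin) configuration has an unevenly filled e_g set; the Jahn–Teller theorem predicts a tetragonal distortion (typically axial elongation) to lift the degeneracy.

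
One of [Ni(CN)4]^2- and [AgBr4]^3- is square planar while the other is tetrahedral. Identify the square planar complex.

[Ni(CN)4]^2-

For [Ni(CN)4]^2-: Summing ligand charges against the −2 overall charge gives an oxidation state of +2 for nickel. Ni sits in group 10, so the d-electron count is 10 − 2 = 8. Cyanide is a strong-field ligand (high in the spectrochemical series). A 3d d⁸ ion with strong-field ligands gains enough CFSE to favour square planar over tetrahedral. → square planar.
For [AgBr4]^3-: Summing ligand charges against the −3 overall charge gives an oxidation state of +1 for silver. Silver is a group-11 element; Ag(I) is therefore d¹⁰. A d¹⁰ ion has no crystal-field stabilisation preference between square planar and tetrahedral, so four ligands adopt the sterically favoured tetrahedral geometry. → tetrahedral.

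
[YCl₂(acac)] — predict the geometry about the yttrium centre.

Ligand charges: each chloride is −1; each acetylacetonate is −1. With an overall charge of 0 the yttrium centre must be in the +3 oxidation state.
Yttrium is a group-3 element; Y(III) is therefore d⁰.
Counting donor atoms: 2×chloride (monodentate) → 2 donors; 1×acetylacetonate (bidentate) → 2 donors. Coordination number = 4.
A d⁰ ion has no crystal-field stabilisation preference between square planar and tetrahedral, so four ligands adopt the sterically favoured tetrahedral geometry.

tetrahedral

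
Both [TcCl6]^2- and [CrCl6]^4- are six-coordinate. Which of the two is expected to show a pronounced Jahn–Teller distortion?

[CrCl6]^4-

[TcCl6]^2-: Ligand charges: each chloride is −1. With an overall charge of −2 the technetium centre must be in the +4 oxidation state. Technetium is a group-7 element; Tc(IV) is therefore d³. The d³ configuration leaves the e_g set evenly filled (or empty) — no strong Jahn–Teller driving force.
[CrCl6]^4-: Ligand charges: each chloride is −1. With an overall charge of −4 the chromium centre must be in the +2 oxidation state. Cr sits in group 6, so the d-electron count is 6 − 2 = 4. Chloride is a weak-field ligand for a first-row metal, so the complex is high-spin. The t₂g³e_g¹ (high-spin) configuration has an unevenly filled e_g set; the Jahn–Teller theorem predicts a tetragonal distortion (typically axial elongation) to lift the degeneracy.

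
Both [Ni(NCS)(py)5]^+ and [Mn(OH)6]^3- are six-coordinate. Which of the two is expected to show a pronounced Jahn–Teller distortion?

[Ni(NCS)(py)5]^+: Ligand charges: each isothiocyanate is −1; pyridine is neutral. With an overall charge of +1 the nickel centre must be in the +2 oxidation state. Nickel is a group-10 element; Ni(II) is therefore d⁸. The d⁸ configuration leaves the e_g set evenly filled (or empty) — no strong Jahn–Teller driving force.
[Mn(OH)6]^3-: Summing ligand charges against the −3 overall charge gives an oxidation state of +3 for manganese. Manganese is a group-7 element; Mn(III) is therefore d⁴. Hydroxide is a weak-field ligand for a first-row metal, so the complex is high-spin. The t₂g³e_g¹ (high-spin) configuration has an unevenly filled e_g set; the Jahn–Teller theorem predicts a tetragonal distortion (typically axial elongation) to lift the degeneracy.

[Mn(OH)6]^3-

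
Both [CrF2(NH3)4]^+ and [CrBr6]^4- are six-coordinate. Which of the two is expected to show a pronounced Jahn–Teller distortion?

[CrF2(NH3)4]^+: Ligand charges: each fluoride is −1; ammonia is neutral. With an overall charge of +1 the chromium centre must be in the +3 oxidation state. Group 6 minus oxidation state 3 gives a d³ configuration. The d³ configuration leaves the e_g set evenly filled (or empty) — no strong Jahn–Teller driving force.
[CrBr6]^4-: Ligand charges: each bromide is −1. With an overall charge of −4 the chromium centre must be in the +2 oxidation state. Group 6 minus oxidation state 2 gives a d⁴ configuration. Bromide is a weak-field ligand for a first-row metal, so the complex is high-spin. The t₂g³e_g¹ (high-spin) configuration has an unevenly filled e_g set; the Jahn–Teller theorem predicts a tetragonal distortion (typically axial elongation) to lift the degeneracy.

[CrBr6]^4-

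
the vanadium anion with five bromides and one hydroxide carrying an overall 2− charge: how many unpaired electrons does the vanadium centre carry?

Each bromide is −1; each hydroxide is −1; balancing the −2 overall charge requires V(IV).
Vanadium is a group-5 element; V(IV) is therefore d¹.
In an octahedral field the d¹ configuration is t₂g¹e_g⁰ (only one arrangement possible), giving 1 unpaired electron.

1 unpaired electron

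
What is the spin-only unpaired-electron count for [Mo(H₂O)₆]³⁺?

Water is neutral; balancing the +3 overall charge requires Mo(III).
Molybdenum is a group-6 element; Mo(III) is therefore d³.
In an octahedral field the d³ configuration is t₂g³e_g⁰ (only one arrangement possible), giving 3 unpaired electrons.

3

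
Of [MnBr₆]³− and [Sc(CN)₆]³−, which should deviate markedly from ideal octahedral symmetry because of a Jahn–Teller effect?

[MnBr₆]³−: Each bromide is −1; balancing the −3 overall charge requires Mn(III). Group 7 minus oxidation state 3 gives a d⁴ configuration. Bromide is a weak-field ligand for a first-row metal, so the complex is high-spin. The t₂g³e_g¹ (high-spin) configuration has an unevenly filled e_g set; the Jahn–Teller theorem predicts a tetragonal distortion (typically axial elongation) to lift the degeneracy.
[Sc(CN)₆]³−: Ligand charges: each cyanide is −1. With an overall charge of −3 the scandium centre must be in the +3 oxidation state. Scandium is a group-3 element; Sc(III) is therefore d⁰. The d⁰ configuration leaves the e_g set evenly filled (or empty) — no strong Jahn–Teller driving force.

[MnBr₆]³−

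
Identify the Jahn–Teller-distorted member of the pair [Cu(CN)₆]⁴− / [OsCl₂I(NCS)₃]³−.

[Cu(CN)₆]⁴−

[Cu(CN)₆]⁴−: Summing ligand charges against the −4 overall charge gives an oxidation state of +2 for copper. Copper is a group-11 element; Cu(II) is therefore d⁹. The t₂g⁶e_g³ configuration has an unevenly filled e_g set; the Jahn–Teller theorem predicts a tetragonal distortion (typically axial elongation) to lift the degeneracy.
[OsCl₂I(NCS)₃]³−: Each chloride is −1; each iodide is −1; each isothiocyanate is −1; balancing the −3 overall charge requires Os(III). Os sits in group 8, so the d-electron count is 8 − 3 = 5. A 5d ion has a large Δₒ and is invariably low-spin. The d⁵ configuration leaves the e_g set evenly filled (or empty) — no strong Jahn–Teller driving force.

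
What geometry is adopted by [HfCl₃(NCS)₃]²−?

Summing ligand charges against the −2 overall charge gives an oxidation state of +4 for hafnium.
Group 4 minus oxidation state 4 gives a d⁰ configuration.
Coordination number: 6.
Six donors around a single metal centre give an octahedral coordination sphere.

octahedral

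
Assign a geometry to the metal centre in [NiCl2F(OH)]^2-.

Summing ligand charges against the −2 overall charge gives an oxidation state of +2 for nickel.
Ni sits in group 10, so the d-electron count is 10 − 2 = 8.
Coordination number: 4.
Chloride, fluoride, and hydroxide are weak-field ligands.
With weak-field ligands the CFSE gain from square planar is small, so a 3d d⁸ ion takes the sterically preferred tetrahedral geometry.

tetrahedral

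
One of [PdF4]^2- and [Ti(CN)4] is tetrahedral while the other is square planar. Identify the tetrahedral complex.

[Ti(CN)4]

For [PdF4]^2-: Each fluoride is −1; balancing the −2 overall charge requires Pd(II). Palladium is a group-10 element; Pd(II) is therefore d⁸. A 4d d⁸ ion has a large crystal-field splitting; square planar leaves the high-energy d_{x²−y²} orbital empty and maximises CFSE. → square planar.
For [Ti(CN)4]: Each cyanide is −1; balancing the 0 overall charge requires Ti(IV). Ti sits in group 4, so the d-electron count is 4 − 4 = 0. A d⁰ ion has no crystal-field stabilisation preference between square planar and tetrahedral, so four ligands adopt the sterically favoured tetrahedral geometry. → tetrahedral.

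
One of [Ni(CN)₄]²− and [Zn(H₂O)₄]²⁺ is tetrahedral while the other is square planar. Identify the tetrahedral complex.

For [Ni(CN)₄]²−: Each cyanide is −1; balancing the −2 overall charge requires Ni(II). Ni sits in group 10, so the d-electron count is 10 − 2 = 8. Cyanide is a strong-field ligand (high in the spectrochemical series). A 3d d⁸ ion with strong-field ligands gains enough CFSE to favour square planar over tetrahedral. → square planar.
For [Zn(H₂O)₄]²⁺: Summing ligand charges against the +2 overall charge gives an oxidation state of +2 for zinc. Zn sits in group 12, so the d-electron count is 12 − 2 = 10. A d¹⁰ ion has no crystal-field stabilisation preference between square planar and tetrahedral, so four ligands adopt the sterically favoured tetrahedral geometry. → tetrahedral.

[Zn(H₂O)₄]²⁺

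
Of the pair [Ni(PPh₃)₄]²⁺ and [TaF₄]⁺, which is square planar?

[Ni(PPh₃)₄]²⁺

For [Ni(PPh₃)₄]²⁺: Ligand charges: triphenylphosphine is neutral. With an overall charge of +2 the nickel centre must be in the +2 oxidation state. Group 10 minus oxidation state 2 gives a d⁸ configuration. Triphenylphosphine is a strong-field ligand (high in the spectrochemical series). A 3d d⁸ ion with strong-field ligands gains enough CFSE to favour square planar over tetrahedral. → square planar.
For [TaF₄]⁺: Each fluoride is −1; balancing the +1 overall charge requires Ta(V). Tantalum is a group-5 element; Ta(V) is therefore d⁰. A d⁰ ion has no crystal-field stabilisation preference between square planar and tetrahedral, so four ligands adopt the sterically favoured tetrahedral geometry. → tetrahedral.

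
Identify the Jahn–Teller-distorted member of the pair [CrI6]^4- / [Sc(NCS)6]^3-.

[CrI6]^4-

[CrI6]^4-: Summing ligand charges against the −4 overall charge gives an oxidation state of +2 for chromium. Cr sits in group 6, so the d-electron count is 6 − 2 = 4. Iodide is a weak-field ligand for a first-row metal, so the complex is high-spin. The t₂g³e_g¹ (high-spin) configuration has an unevenly filled e_g set; the Jahn–Teller theorem predicts a tetragonal distortion (typically axial elongation) to lift the degeneracy.
[Sc(NCS)6]^3-: Summing ligand charges against the −3 overall charge gives an oxidation state of +3 for scandium. Group 3 minus oxidation state 3 gives a d⁰ configuration. The d⁰ configuration leaves the e_g set evenly filled (or empty) — no strong Jahn–Teller driving force.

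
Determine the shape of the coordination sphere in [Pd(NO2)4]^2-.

square planar

Each nitro (N-bound nitrite) is −1; balancing the −2 overall charge requires Pd(II).
Group 10 minus oxidation state 2 gives a d⁸ configuration.
Coordination number: 4.
A 4d d⁸ ion has a large crystal-field splitting; square planar leaves the high-energy d_{x²−y²} orbital empty and maximises CFSE.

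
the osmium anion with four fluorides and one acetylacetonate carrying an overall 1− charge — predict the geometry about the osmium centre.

octahedral

Ligand charges: each fluoride is −1; each acetylacetonate is −1. With an overall charge of −1 the osmium centre must be in the +4 oxidation state.
Group 8 minus oxidation state 4 gives a d⁴ configuration.
Counting donor atoms: 4×fluoride (monodentate) → 4 donors; 1×acetylacetonate (bidentate) → 2 donors. Coordination number = 6.
Six donors around a single metal centre give an octahedral coordination sphere.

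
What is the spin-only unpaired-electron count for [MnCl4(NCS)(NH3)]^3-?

5

Ligand charges: each chloride is −1; each isothiocyanate is −1; ammonia is neutral. With an overall charge of −3 the manganese centre must be in the +2 oxidation state.
Manganese is a group-7 element; Mn(II) is therefore d⁵.
The spin state decides the count: Chloride and isothiocyanate are weak-field ligands for a first-row metal, so the complex is high-spin.
An octahedral high-spin d⁵ ion is t₂g³e_g², giving 5 unpaired electrons.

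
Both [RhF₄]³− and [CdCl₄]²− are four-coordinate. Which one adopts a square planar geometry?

[RhF₄]³−

For [RhF₄]³−: Each fluoride is −1; balancing the −3 overall charge requires Rh(I). Group 9 minus oxidation state 1 gives a d⁸ configuration. A 4d d⁸ ion has a large crystal-field splitting; square planar leaves the high-energy d_{x²−y²} orbital empty and maximises CFSE. → square planar.
For [CdCl₄]²−: Summing ligand charges against the −2 overall charge gives an oxidation state of +2 for cadmium. Group 12 minus oxidation state 2 gives a d¹⁰ configuration. A d¹⁰ ion has no crystal-field stabilisation preference between square planar and tetrahedral, so four ligands adopt the sterically favoured tetrahedral geometry. → tetrahedral.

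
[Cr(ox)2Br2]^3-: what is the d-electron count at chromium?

d3

Each oxalate is −2; each bromide is −1; balancing the −3 overall charge requires Cr(III).
Chromium is a group-6 element; Cr(III) is therefore d³.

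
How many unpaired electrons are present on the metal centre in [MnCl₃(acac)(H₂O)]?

3 unpaired electrons

Each chloride is −1; each acetylacetonate is −1; water is neutral; balancing the 0 overall charge requires Mn(IV).
Manganese is a group-7 element; Mn(IV) is therefore d³.
Counting donor atoms: 3×chloride (monodentate) → 3 donors; 1×acetylacetonate (bidentate) → 2 donors; 1×water (monodentate) → 1 donor. Coordination number = 6.
In an octahedral field the d³ configuration is t₂g³e_g⁰ (only one arrangement possible), giving 3 unpaired electrons.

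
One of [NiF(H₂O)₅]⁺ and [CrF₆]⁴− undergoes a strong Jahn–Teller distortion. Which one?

[NiF(H₂O)₅]⁺: Ligand charges: each fluoride is −1; water is neutral. With an overall charge of +1 the nickel centre must be in the +2 oxidation state. Ni sits in group 10, so the d-electron count is 10 − 2 = 8. The d⁸ configuration leaves the e_g set evenly filled (or empty) — no strong Jahn–Teller driving force.
[CrF₆]⁴−: Summing ligand charges against the −4 overall charge gives an oxidation state of +2 for chromium. Chromium is a group-6 element; Cr(II) is therefore d⁴. Fluoride is a weak-field ligand for a first-row metal, so the complex is high-spin. The t₂g³e_g¹ (high-spin) configuration has an unevenly filled e_g set; the Jahn–Teller theorem predicts a tetragonal distortion (typically axial elongation) to lift the degeneracy.

[CrF₆]⁴−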